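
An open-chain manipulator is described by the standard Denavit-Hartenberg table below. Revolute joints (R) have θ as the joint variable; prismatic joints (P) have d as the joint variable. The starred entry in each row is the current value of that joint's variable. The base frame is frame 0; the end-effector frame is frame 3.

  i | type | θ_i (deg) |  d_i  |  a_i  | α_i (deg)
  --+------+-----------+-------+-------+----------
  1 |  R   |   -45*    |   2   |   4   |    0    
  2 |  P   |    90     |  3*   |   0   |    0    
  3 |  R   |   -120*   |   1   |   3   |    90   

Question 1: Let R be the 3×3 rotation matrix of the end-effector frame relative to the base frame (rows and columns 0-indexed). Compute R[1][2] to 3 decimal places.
End-effector z-axis (col 2 of R) = (-0.9659,-0.2588,0.0000)
R[1][2] = -0.2588

-0.259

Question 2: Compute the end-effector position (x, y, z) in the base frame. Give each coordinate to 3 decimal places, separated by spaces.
3.605 -5.726 6.000

after link 1: o_1 = (2.8284, -2.8284, 2.0000)
after link 2: o_2 = (2.8284, -2.8284, 5.0000)
after link 3: o_3 = (3.6049, -5.7262, 6.0000)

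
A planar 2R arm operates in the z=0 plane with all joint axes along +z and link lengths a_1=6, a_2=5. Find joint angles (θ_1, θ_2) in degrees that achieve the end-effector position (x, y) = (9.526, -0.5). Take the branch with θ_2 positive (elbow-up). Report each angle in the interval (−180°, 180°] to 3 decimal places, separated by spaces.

cos θ_2 = (90.9947−6²−5²)/(2·6·5) = 0.4999; θ_2 = 60.0059° (elbow-up)
β = atan2(-0.5000,9.5260) = -3.0046°; ψ = atan2(4.3304,8.4996) = 26.9981°
θ_1 = β − ψ = -30.0027°

-30.003 60.006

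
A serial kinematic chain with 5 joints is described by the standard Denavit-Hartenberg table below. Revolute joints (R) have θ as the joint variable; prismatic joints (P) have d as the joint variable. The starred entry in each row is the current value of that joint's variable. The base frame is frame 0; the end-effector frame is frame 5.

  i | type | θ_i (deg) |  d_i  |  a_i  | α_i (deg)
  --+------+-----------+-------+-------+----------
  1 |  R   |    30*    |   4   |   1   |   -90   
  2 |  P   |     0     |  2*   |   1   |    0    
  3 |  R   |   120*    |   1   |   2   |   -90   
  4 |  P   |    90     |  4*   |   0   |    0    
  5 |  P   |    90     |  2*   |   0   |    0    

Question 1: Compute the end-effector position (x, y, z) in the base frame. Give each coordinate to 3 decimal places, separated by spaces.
-5.134 0.500 5.268

after link 1: o_1 = (0.8660, 0.5000, 4.0000)
after link 2: o_2 = (0.7321, 2.7321, 4.0000)
after link 3: o_3 = (-0.6340, 3.0981, 2.2679)
after link 4: o_4 = (-3.6340, 1.3660, 4.2679)
after link 5: o_5 = (-5.1340, 0.5000, 5.2679)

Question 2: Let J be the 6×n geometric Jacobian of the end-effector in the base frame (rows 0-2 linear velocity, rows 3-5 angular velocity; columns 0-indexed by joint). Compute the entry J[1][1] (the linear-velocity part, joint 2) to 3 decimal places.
prismatic axis z_1 = (-0.5000,0.8660,0.0000)
J_v[:, 1] = z_1; J_ω[:, 1] = (0,0,0)
entry J[1][1] = 0.8660

0.866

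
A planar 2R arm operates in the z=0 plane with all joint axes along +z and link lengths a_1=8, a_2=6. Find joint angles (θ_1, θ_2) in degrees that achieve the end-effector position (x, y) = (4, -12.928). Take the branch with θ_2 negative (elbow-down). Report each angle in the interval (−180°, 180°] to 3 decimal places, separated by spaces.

-59.997 -30.006

cos θ_2 = (183.1332−8²−6²)/(2·8·6) = 0.8660; θ_2 = -30.0063° (elbow-down)
β = atan2(-12.9280,4.0000) = -72.8076°; ψ = atan2(-3.0006,13.1958) = -12.8105°
θ_1 = β − ψ = -59.9971°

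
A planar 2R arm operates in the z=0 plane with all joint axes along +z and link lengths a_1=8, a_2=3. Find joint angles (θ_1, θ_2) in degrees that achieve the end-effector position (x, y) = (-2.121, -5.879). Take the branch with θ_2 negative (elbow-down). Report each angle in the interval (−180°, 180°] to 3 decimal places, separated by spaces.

cos θ_2 = (39.0613−8²−3²)/(2·8·3) = -0.7071; θ_2 = -134.9959° (elbow-down)
β = atan2(-5.8790,-2.1210) = -109.8382°; ψ = atan2(-2.1215,5.8788) = -19.8428°
θ_1 = β − ψ = -89.9954°

-89.995 -134.996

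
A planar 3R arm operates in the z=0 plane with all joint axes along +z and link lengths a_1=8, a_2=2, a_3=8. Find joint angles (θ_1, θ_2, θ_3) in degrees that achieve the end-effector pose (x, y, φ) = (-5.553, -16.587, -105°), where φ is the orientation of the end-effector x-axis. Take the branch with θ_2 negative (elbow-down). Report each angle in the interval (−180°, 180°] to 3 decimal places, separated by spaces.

-102.912 -45.019 42.931

wrist centre = target − a_3·(cos φ, sin φ) = (-3.4824, -8.8596)
cos θ_2 = (90.6198−8²−2²)/(2·8·2) = 0.7069; θ_2 = -45.0192° (elbow-down)
β = atan2(-8.8596,-3.4824) = -111.4583°; ψ = atan2(-1.4147,9.4137) = -8.5464°
θ_1 = β − ψ = -102.9119°
θ_3 = φ − θ_1 − θ_2 = 42.9311° (wrapped to (-180°,180°])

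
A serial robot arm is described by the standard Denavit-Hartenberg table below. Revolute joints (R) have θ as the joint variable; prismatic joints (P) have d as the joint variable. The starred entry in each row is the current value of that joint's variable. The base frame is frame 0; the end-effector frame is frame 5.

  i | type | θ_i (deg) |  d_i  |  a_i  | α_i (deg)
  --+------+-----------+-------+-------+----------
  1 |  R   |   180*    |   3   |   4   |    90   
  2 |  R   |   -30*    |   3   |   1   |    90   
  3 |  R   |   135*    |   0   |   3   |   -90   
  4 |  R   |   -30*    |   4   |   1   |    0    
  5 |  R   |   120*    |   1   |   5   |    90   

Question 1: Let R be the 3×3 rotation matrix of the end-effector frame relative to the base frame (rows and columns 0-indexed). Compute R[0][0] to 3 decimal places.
End-effector x-axis (col 0 of R) = (-0.5000,0.0000,0.8660)
R[0][0] = -0.5000

-0.500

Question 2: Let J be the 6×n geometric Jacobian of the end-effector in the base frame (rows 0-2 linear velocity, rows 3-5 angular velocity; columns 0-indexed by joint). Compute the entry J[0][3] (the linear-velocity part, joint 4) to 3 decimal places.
axis z_3 = (0.6124,-0.7071,0.3536); lever o_n−o_3 = (1.3422,-2.9232,5.9711)
cross product → J_v[:, 3] = (-3.1887,-3.1820,-0.8410)
J_ω[:, 3] = z_3
entry J[0][3] = -3.1887

-3.189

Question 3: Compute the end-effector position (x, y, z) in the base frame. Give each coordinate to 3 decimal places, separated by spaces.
-1.687 2.198 9.532

after link 1: o_1 = (-4.0000, 0.0000, 3.0000)
after link 2: o_2 = (-4.8660, 3.0000, 2.5000)
after link 3: o_3 = (-3.0289, 5.1213, 3.5607)
after link 4: o_4 = (0.2009, 2.9053, 4.8480)
after link 5: o_5 = (-1.6867, 2.1982, 9.5317)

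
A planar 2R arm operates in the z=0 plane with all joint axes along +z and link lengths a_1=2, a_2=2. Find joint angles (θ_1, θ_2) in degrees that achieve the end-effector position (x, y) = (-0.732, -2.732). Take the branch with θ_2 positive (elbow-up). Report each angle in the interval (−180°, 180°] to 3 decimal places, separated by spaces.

-150.001 90.003

cos θ_2 = (7.9996−2²−2²)/(2·2·2) = -0.0000; θ_2 = 90.0025° (elbow-up)
β = atan2(-2.7320,-0.7320) = -104.9993°; ψ = atan2(2.0000,1.9999) = 45.0013°
θ_1 = β − ψ = -150.0005°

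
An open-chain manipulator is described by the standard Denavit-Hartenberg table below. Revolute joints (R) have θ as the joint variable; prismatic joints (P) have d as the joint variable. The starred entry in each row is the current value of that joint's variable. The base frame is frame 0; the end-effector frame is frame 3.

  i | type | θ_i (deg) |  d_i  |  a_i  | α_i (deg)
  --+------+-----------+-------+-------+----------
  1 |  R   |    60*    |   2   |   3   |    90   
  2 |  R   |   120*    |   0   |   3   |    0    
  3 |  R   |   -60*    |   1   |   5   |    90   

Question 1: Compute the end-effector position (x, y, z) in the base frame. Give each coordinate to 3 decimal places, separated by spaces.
2.866 2.964 8.928

after link 1: o_1 = (1.5000, 2.5981, 2.0000)
after link 2: o_2 = (0.7500, 1.2990, 4.5981)
after link 3: o_3 = (2.8660, 2.9641, 8.9282)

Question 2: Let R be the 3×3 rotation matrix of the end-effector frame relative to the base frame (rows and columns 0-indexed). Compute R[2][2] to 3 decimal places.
End-effector z-axis (col 2 of R) = (0.4330,0.7500,-0.5000)
R[2][2] = -0.5000

-0.500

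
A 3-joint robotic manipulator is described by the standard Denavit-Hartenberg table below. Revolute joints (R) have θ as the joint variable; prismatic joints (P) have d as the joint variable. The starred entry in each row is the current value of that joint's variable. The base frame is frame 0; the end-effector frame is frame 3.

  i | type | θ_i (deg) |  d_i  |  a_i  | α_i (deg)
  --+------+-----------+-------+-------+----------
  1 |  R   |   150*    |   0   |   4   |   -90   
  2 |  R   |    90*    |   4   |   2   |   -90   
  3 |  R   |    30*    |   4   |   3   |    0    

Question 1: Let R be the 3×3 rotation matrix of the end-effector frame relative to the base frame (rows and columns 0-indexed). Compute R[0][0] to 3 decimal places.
End-effector x-axis (col 0 of R) = (0.2500,0.4330,-0.8660)
R[0][0] = 0.2500

0.250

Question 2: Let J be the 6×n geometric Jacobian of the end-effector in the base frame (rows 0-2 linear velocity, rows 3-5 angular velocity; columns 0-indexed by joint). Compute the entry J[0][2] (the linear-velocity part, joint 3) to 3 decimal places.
1.299

axis z_2 = (0.8660,-0.5000,-0.0000); lever o_n−o_2 = (4.2141,-0.7010,-2.5981)
cross product → J_v[:, 2] = (1.2990,2.2500,1.5000)
J_ω[:, 2] = z_2
entry J[0][2] = 1.2990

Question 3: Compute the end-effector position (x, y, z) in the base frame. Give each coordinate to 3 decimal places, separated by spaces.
after link 1: o_1 = (-3.4641, 2.0000, 0.0000)
after link 2: o_2 = (-5.4641, -1.4641, -2.0000)
after link 3: o_3 = (-1.2500, -2.1651, -4.5981)

-1.250 -2.165 -4.598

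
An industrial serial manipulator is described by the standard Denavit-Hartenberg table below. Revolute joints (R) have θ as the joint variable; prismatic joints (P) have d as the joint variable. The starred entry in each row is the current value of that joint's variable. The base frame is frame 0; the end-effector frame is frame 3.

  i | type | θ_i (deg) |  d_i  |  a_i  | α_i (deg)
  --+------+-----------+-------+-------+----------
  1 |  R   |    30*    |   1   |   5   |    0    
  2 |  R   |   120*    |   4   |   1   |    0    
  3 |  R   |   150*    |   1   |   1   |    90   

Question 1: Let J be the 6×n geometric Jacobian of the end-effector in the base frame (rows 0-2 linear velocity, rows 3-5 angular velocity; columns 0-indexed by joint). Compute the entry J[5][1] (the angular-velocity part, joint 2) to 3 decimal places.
axis z_1 = (0.0000,0.0000,1.0000); lever o_n−o_1 = (-0.3660,-0.3660,5.0000)
cross product → J_v[:, 1] = (0.3660,-0.3660,0.0000)
J_ω[:, 1] = z_1
entry J[5][1] = 1.0000

1.000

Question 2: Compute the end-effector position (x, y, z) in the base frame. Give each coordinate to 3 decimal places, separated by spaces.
3.964 2.134 6.000

after link 1: o_1 = (4.3301, 2.5000, 1.0000)
after link 2: o_2 = (3.4641, 3.0000, 5.0000)
after link 3: o_3 = (3.9641, 2.1340, 6.0000)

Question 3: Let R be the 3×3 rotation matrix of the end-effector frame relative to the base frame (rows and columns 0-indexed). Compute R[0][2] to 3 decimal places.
-0.866

End-effector z-axis (col 2 of R) = (-0.8660,-0.5000,0.0000)
R[0][2] = -0.8660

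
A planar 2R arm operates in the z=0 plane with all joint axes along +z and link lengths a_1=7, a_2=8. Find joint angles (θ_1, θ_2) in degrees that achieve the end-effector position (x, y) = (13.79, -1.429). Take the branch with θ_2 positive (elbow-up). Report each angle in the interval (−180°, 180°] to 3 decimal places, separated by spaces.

cos θ_2 = (192.2061−7²−8²)/(2·7·8) = 0.7072; θ_2 = 44.9926° (elbow-up)
β = atan2(-1.4290,13.7900) = -5.9162°; ψ = atan2(5.6561,12.6576) = 24.0778°
θ_1 = β − ψ = -29.9940°

-29.994 44.993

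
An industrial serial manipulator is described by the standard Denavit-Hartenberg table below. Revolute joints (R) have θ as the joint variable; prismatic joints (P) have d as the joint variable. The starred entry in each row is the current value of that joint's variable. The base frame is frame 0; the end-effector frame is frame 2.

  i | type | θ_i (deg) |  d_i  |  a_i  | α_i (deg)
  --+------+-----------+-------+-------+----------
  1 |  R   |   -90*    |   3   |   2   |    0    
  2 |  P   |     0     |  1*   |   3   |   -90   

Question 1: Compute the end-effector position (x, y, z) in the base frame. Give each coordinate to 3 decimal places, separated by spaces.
0.000 -5.000 4.000

after link 1: o_1 = (0.0000, -2.0000, 3.0000)
after link 2: o_2 = (0.0000, -5.0000, 4.0000)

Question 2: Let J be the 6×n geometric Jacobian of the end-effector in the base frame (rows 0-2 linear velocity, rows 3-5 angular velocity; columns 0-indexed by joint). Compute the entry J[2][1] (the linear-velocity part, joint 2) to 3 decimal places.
prismatic axis z_1 = (0.0000,0.0000,1.0000)
J_v[:, 1] = z_1; J_ω[:, 1] = (0,0,0)
entry J[2][1] = 1.0000

1.000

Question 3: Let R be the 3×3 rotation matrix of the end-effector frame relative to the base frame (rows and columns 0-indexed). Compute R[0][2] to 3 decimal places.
1.000

End-effector z-axis (col 2 of R) = (1.0000,0.0000,0.0000)
R[0][2] = 1.0000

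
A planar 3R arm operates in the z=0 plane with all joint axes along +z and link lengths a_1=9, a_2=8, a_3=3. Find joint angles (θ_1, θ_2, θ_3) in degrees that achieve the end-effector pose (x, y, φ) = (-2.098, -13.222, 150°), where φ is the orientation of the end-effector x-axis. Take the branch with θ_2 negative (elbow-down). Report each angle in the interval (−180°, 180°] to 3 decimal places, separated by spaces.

-59.997 -60.006 -89.997

wrist centre = target − a_3·(cos φ, sin φ) = (0.5001, -14.7220)
cos θ_2 = (216.9874−9²−8²)/(2·9·8) = 0.4999; θ_2 = -60.0058° (elbow-down)
β = atan2(-14.7220,0.5001) = -88.0545°; ψ = atan2(-6.9286,12.9993) = -28.0576°
θ_1 = β − ψ = -59.9970°
θ_3 = φ − θ_1 − θ_2 = -89.9972° (wrapped to (-180°,180°])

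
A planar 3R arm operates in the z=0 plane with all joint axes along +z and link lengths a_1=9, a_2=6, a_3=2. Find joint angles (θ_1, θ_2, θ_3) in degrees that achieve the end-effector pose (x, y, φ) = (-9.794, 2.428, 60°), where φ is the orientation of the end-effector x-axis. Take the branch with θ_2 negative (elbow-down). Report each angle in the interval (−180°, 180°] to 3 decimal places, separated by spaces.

wrist centre = target − a_3·(cos φ, sin φ) = (-10.7940, 0.6959)
cos θ_2 = (116.9948−9²−6²)/(2·9·6) = -0.0000; θ_2 = -90.0028° (elbow-down)
β = atan2(0.6959,-10.7940) = 176.3109°; ψ = atan2(-6.0000,8.9997) = -33.6909°
θ_1 = β − ψ = 210.0018°
θ_3 = φ − θ_1 − θ_2 = -59.9991° (wrapped to (-180°,180°])

-149.998 -90.003 -59.999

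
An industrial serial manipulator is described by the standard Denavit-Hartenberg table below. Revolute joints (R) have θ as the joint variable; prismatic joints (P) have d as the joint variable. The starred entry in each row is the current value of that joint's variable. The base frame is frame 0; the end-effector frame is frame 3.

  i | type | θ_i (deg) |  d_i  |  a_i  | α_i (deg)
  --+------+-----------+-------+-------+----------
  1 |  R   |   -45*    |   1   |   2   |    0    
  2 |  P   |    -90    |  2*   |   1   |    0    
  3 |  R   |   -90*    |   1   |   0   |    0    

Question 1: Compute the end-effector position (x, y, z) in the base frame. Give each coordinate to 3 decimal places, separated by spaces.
after link 1: o_1 = (1.4142, -1.4142, 1.0000)
after link 2: o_2 = (0.7071, -2.1213, 3.0000)
after link 3: o_3 = (0.7071, -2.1213, 4.0000)

0.707 -2.121 4.000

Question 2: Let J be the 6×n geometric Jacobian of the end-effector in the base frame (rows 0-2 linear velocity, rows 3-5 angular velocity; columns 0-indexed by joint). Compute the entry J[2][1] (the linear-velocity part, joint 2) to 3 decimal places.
prismatic axis z_1 = (0.0000,0.0000,1.0000)
J_v[:, 1] = z_1; J_ω[:, 1] = (0,0,0)
entry J[2][1] = 1.0000

1.000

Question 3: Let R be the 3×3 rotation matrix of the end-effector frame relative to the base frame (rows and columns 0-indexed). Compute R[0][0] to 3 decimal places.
End-effector x-axis (col 0 of R) = (-0.7071,0.7071,0.0000)
R[0][0] = -0.7071

-0.707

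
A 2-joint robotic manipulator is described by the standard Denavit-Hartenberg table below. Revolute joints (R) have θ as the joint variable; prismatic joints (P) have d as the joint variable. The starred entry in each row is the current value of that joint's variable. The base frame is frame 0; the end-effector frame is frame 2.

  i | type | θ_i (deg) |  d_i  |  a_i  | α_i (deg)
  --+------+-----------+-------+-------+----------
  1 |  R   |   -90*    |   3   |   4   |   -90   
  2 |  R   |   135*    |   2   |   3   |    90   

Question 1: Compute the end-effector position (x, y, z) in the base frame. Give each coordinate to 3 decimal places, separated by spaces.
2.000 -1.879 0.879

after link 1: o_1 = (0.0000, -4.0000, 3.0000)
after link 2: o_2 = (2.0000, -1.8787, 0.8787)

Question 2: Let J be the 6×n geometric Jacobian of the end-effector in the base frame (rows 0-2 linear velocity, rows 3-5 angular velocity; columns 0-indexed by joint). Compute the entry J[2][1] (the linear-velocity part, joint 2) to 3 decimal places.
2.121

axis z_1 = (1.0000,0.0000,0.0000); lever o_n−o_1 = (2.0000,2.1213,-2.1213)
cross product → J_v[:, 1] = (-0.0000,2.1213,2.1213)
J_ω[:, 1] = z_1
entry J[2][1] = 2.1213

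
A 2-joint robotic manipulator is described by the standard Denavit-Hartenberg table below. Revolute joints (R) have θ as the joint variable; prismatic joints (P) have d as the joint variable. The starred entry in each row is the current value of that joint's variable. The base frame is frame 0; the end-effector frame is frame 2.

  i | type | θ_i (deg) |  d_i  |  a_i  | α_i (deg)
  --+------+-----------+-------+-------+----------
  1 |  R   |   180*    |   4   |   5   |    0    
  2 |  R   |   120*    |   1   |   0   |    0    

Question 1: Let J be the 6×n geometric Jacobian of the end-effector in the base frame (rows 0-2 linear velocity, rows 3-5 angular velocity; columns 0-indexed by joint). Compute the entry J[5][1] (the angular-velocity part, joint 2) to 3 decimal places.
axis z_1 = (0.0000,0.0000,1.0000); lever o_n−o_1 = (0.0000,0.0000,1.0000)
cross product → J_v[:, 1] = (0.0000,0.0000,0.0000)
J_ω[:, 1] = z_1
entry J[5][1] = 1.0000

1.000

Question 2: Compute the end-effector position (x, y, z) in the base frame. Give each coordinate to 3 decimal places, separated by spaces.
after link 1: o_1 = (-5.0000, 0.0000, 4.0000)
after link 2: o_2 = (-5.0000, 0.0000, 5.0000)

-5.000 0.000 5.000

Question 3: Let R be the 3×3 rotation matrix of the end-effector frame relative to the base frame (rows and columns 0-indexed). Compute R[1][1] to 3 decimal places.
End-effector y-axis (col 1 of R) = (0.8660,0.5000,0.0000)
R[1][1] = 0.5000

0.500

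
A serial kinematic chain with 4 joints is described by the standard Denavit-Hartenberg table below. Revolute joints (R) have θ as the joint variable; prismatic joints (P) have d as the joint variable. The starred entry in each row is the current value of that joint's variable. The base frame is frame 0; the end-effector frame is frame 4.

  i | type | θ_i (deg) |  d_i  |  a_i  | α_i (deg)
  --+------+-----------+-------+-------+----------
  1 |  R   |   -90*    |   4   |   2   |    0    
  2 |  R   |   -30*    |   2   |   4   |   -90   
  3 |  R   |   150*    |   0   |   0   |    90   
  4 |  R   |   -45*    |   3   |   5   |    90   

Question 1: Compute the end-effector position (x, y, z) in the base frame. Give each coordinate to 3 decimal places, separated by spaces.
-4.281 -2.344 1.634

after link 1: o_1 = (0.0000, -2.0000, 4.0000)
after link 2: o_2 = (-2.0000, -5.4641, 6.0000)
after link 3: o_3 = (-2.0000, -5.4641, 6.0000)
after link 4: o_4 = (-4.2809, -2.3437, 1.6342)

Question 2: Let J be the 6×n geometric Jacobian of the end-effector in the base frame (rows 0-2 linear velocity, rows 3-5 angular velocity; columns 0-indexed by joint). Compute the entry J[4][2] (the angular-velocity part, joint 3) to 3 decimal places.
axis z_2 = (0.8660,-0.5000,0.0000); lever o_n−o_2 = (-2.2809,3.1204,-4.3658)
cross product → J_v[:, 2] = (2.1829,3.7809,1.5619)
J_ω[:, 2] = z_2
entry J[4][2] = -0.5000

-0.500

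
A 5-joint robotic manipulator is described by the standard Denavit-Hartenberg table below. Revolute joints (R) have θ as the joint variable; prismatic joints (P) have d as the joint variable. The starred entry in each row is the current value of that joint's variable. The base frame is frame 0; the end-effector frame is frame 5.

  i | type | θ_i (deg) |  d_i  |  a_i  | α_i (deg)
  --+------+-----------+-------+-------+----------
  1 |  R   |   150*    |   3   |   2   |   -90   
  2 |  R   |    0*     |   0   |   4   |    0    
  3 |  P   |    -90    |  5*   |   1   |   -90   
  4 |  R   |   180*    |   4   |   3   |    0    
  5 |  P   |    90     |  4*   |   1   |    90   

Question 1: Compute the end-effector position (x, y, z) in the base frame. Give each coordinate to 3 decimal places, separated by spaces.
after link 1: o_1 = (-1.7321, 1.0000, 3.0000)
after link 2: o_2 = (-5.1962, 3.0000, 3.0000)
after link 3: o_3 = (-7.6962, -1.3301, 4.0000)
after link 4: o_4 = (-11.1603, 0.6699, 1.0000)
after link 5: o_5 = (-15.1244, 1.8038, 1.0000)

-15.124 1.804 1.000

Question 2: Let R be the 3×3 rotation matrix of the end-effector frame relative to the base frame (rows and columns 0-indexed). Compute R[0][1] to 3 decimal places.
-0.866

End-effector y-axis (col 1 of R) = (-0.8660,0.5000,-0.0000)
R[0][1] = -0.8660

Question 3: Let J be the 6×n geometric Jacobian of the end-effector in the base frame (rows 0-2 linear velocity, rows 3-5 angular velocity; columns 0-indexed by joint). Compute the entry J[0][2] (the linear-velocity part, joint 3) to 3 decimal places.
prismatic axis z_2 = (-0.5000,-0.8660,0.0000)
J_v[:, 2] = z_2; J_ω[:, 2] = (0,0,0)
entry J[0][2] = -0.5000

-0.500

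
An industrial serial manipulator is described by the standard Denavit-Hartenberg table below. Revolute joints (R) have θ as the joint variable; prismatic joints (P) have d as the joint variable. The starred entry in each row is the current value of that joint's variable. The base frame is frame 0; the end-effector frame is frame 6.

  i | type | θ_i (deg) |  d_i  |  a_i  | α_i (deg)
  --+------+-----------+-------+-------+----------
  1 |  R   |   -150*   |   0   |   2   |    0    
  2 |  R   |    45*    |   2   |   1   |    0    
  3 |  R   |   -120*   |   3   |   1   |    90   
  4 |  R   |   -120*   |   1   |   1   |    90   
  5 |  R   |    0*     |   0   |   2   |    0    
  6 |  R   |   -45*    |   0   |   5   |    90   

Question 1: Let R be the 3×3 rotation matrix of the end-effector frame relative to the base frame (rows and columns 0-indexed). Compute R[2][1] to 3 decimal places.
End-effector y-axis (col 1 of R) = (0.6124,-0.6124,0.5000)
R[2][1] = 0.5000

0.500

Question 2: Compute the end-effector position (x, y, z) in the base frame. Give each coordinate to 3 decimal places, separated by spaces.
-2.180 -5.362 -0.660

after link 1: o_1 = (-1.7321, -1.0000, 0.0000)
after link 2: o_2 = (-1.9909, -1.9659, 2.0000)
after link 3: o_3 = (-2.6980, -1.2588, 5.0000)
after link 4: o_4 = (-1.6373, -0.9053, 4.1340)
after link 5: o_5 = (-0.9302, -1.6124, 2.4019)
after link 6: o_6 = (-2.1802, -5.3624, -0.6599)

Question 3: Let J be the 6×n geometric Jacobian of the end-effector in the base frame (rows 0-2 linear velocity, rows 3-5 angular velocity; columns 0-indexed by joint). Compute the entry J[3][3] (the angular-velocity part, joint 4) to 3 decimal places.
0.707

axis z_3 = (0.7071,0.7071,0.0000); lever o_n−o_3 = (0.5178,-4.1036,-5.6599)
cross product → J_v[:, 3] = (-4.0022,4.0022,-3.2678)
J_ω[:, 3] = z_3
entry J[3][3] = 0.7071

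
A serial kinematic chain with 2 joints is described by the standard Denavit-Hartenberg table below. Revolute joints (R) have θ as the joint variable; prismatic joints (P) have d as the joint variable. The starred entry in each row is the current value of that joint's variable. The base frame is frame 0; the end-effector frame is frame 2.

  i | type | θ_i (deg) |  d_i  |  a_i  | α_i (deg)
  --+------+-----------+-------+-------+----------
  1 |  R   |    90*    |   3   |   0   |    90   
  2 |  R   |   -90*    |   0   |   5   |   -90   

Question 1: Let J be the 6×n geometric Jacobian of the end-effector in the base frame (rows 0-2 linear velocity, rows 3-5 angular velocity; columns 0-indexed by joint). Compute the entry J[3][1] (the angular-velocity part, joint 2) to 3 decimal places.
1.000

axis z_1 = (1.0000,-0.0000,0.0000); lever o_n−o_1 = (0.0000,0.0000,-5.0000)
cross product → J_v[:, 1] = (0.0000,5.0000,0.0000)
J_ω[:, 1] = z_1
entry J[3][1] = 1.0000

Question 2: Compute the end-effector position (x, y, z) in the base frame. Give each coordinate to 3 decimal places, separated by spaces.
after link 1: o_1 = (0.0000, 0.0000, 3.0000)
after link 2: o_2 = (0.0000, 0.0000, -2.0000)

0.000 0.000 -2.000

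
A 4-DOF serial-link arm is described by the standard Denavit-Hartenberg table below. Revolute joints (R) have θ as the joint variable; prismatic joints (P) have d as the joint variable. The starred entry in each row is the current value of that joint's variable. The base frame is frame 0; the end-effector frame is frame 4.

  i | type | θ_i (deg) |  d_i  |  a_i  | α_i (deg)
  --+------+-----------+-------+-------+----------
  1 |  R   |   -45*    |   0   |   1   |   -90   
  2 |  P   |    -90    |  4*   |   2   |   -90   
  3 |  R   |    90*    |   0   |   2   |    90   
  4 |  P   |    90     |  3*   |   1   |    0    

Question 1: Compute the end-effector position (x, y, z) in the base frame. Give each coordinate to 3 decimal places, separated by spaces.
2.828 -0.000 5.000

after link 1: o_1 = (0.7071, -0.7071, 0.0000)
after link 2: o_2 = (3.5355, 2.1213, 2.0000)
after link 3: o_3 = (2.1213, 0.7071, 2.0000)
after link 4: o_4 = (2.8284, -0.0000, 5.0000)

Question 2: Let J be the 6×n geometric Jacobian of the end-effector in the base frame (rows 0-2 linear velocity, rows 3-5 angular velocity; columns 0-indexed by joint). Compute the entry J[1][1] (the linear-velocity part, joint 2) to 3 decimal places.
prismatic axis z_1 = (0.7071,0.7071,0.0000)
J_v[:, 1] = z_1; J_ω[:, 1] = (0,0,0)
entry J[1][1] = 0.7071

0.707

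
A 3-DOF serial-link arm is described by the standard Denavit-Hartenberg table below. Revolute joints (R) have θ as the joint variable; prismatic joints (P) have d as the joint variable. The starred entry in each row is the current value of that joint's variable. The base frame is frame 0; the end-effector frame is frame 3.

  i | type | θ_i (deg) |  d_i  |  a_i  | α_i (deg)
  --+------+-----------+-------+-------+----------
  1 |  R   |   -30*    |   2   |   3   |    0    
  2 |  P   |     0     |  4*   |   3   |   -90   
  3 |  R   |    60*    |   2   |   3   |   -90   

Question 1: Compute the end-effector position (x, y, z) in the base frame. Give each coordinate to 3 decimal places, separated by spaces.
7.495 -2.018 3.402

after link 1: o_1 = (2.5981, -1.5000, 2.0000)
after link 2: o_2 = (5.1962, -3.0000, 6.0000)
after link 3: o_3 = (7.4952, -2.0179, 3.4019)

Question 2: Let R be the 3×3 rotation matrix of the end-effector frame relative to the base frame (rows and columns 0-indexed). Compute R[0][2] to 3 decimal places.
-0.750

End-effector z-axis (col 2 of R) = (-0.7500,0.4330,-0.5000)
R[0][2] = -0.7500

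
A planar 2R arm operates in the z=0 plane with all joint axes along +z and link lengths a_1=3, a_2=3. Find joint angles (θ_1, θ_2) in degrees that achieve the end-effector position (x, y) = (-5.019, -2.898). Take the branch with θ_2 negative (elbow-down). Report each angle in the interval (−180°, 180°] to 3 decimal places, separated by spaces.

cos θ_2 = (33.5888−3²−3²)/(2·3·3) = 0.8660; θ_2 = -29.9980° (elbow-down)
β = atan2(-2.8980,-5.0190) = -149.9976°; ψ = atan2(-1.4999,5.5981) = -14.9990°
θ_1 = β − ψ = -134.9986°

-134.999 -29.998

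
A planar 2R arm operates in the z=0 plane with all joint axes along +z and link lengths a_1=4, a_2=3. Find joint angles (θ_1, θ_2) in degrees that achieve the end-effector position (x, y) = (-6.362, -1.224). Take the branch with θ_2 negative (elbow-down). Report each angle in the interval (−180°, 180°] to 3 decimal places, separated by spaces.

cos θ_2 = (41.9732−4²−3²)/(2·4·3) = 0.7072; θ_2 = -44.9910° (elbow-down)
β = atan2(-1.2240,-6.3620) = -169.1098°; ψ = atan2(-2.1210,6.1217) = -19.1098°
θ_1 = β − ψ = -150.0000°

-150.000 -44.991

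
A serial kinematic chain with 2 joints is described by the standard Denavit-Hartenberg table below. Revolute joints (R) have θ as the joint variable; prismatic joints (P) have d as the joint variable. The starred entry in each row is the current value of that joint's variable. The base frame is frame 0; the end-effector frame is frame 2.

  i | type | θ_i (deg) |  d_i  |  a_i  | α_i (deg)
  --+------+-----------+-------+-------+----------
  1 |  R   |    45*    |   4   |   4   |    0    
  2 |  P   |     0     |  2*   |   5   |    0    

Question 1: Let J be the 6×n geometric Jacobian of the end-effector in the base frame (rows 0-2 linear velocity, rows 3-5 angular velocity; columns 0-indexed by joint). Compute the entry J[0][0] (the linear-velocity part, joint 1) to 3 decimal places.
axis z_0 = ẑ; lever o_n−o_0 = (6.3640,6.3640,6.0000)
cross product → J_v[:, 0] = (-6.3640,6.3640,0.0000)
J_ω[:, 0] = z_0
entry J[0][0] = -6.3640

-6.364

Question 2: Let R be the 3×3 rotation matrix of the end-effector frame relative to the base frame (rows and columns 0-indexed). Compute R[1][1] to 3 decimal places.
End-effector y-axis (col 1 of R) = (-0.7071,0.7071,0.0000)
R[1][1] = 0.7071

0.707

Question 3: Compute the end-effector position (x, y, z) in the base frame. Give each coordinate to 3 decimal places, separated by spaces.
6.364 6.364 6.000

after link 1: o_1 = (2.8284, 2.8284, 4.0000)
after link 2: o_2 = (6.3640, 6.3640, 6.0000)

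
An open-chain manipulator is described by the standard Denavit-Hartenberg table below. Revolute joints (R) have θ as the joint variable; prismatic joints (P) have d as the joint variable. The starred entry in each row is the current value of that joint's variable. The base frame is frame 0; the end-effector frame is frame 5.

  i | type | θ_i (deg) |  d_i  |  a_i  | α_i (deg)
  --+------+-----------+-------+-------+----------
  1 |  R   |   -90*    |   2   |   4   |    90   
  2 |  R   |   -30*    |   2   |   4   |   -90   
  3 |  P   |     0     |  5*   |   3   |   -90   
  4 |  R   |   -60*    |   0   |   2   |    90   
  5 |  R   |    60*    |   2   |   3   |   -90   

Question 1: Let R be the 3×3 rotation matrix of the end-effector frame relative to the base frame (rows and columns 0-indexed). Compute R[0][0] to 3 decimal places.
End-effector x-axis (col 0 of R) = (0.8660,-0.4330,0.2500)
R[0][0] = 0.8660

0.866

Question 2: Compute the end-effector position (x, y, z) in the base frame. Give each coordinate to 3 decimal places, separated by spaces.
0.598 -14.593 6.312

after link 1: o_1 = (0.0000, -4.0000, 2.0000)
after link 2: o_2 = (-2.0000, -7.4641, 0.0000)
after link 3: o_3 = (-2.0000, -12.5622, 2.8301)
after link 4: o_4 = (-2.0000, -14.2942, 3.8301)
after link 5: o_5 = (0.5981, -14.5933, 6.3122)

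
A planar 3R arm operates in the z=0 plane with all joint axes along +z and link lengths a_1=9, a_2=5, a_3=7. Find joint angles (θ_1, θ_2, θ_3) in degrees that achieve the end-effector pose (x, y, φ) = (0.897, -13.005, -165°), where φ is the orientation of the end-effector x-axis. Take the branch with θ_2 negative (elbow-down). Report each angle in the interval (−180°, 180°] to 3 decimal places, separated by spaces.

-44.997 -30.001 -90.002

wrist centre = target − a_3·(cos φ, sin φ) = (7.6585, -11.1933)
cos θ_2 = (183.9415−9²−5²)/(2·9·5) = 0.8660; θ_2 = -30.0009° (elbow-down)
β = atan2(-11.1933,7.6585) = -55.6199°; ψ = atan2(-2.5001,13.3301) = -10.6225°
θ_1 = β − ψ = -44.9974°
θ_3 = φ − θ_1 − θ_2 = -90.0016° (wrapped to (-180°,180°])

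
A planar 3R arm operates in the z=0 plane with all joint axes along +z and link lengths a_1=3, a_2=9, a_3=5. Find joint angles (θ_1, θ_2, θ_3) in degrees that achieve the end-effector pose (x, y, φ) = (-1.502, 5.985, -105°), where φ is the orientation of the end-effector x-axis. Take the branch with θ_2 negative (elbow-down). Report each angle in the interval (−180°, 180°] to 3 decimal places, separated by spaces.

137.204 -60.001 177.797

wrist centre = target − a_3·(cos φ, sin φ) = (-0.2079, 10.8146)
cos θ_2 = (116.9994−3²−9²)/(2·3·9) = 0.5000; θ_2 = -60.0007° (elbow-down)
β = atan2(10.8146,-0.2079) = 91.1013°; ψ = atan2(-7.7943,7.4999) = -46.1027°
θ_1 = β − ψ = 137.2040°
θ_3 = φ − θ_1 − θ_2 = 177.7967° (wrapped to (-180°,180°])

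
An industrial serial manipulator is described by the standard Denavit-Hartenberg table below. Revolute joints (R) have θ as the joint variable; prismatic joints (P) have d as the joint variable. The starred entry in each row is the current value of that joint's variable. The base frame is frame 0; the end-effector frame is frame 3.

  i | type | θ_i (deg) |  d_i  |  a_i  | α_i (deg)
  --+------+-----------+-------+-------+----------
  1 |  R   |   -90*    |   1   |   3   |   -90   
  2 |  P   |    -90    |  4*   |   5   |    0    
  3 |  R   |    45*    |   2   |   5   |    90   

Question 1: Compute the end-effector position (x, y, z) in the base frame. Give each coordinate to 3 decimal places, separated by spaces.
after link 1: o_1 = (0.0000, -3.0000, 1.0000)
after link 2: o_2 = (4.0000, -3.0000, 6.0000)
after link 3: o_3 = (6.0000, -6.5355, 9.5355)

6.000 -6.536 9.536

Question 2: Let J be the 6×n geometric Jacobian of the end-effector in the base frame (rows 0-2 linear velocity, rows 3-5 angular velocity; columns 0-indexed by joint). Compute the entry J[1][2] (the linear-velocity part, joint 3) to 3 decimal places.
-3.536

axis z_2 = (1.0000,0.0000,0.0000); lever o_n−o_2 = (2.0000,-3.5355,3.5355)
cross product → J_v[:, 2] = (0.0000,-3.5355,-3.5355)
J_ω[:, 2] = z_2
entry J[1][2] = -3.5355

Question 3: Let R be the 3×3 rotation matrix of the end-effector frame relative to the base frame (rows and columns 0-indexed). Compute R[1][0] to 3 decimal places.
End-effector x-axis (col 0 of R) = (-0.0000,-0.7071,0.7071)
R[1][0] = -0.7071

-0.707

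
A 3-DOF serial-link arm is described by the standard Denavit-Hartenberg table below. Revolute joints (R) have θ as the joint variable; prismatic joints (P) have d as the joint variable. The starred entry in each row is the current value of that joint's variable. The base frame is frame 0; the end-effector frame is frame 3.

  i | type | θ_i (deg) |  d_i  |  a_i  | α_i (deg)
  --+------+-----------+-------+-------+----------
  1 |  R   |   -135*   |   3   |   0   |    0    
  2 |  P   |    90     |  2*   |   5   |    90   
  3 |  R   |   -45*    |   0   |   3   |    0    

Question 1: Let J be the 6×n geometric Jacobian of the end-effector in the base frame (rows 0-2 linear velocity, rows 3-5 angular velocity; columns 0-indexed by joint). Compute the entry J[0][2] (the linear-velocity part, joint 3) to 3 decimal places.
1.500

axis z_2 = (-0.7071,-0.7071,0.0000); lever o_n−o_2 = (1.5000,-1.5000,-2.1213)
cross product → J_v[:, 2] = (1.5000,-1.5000,2.1213)
J_ω[:, 2] = z_2
entry J[0][2] = 1.5000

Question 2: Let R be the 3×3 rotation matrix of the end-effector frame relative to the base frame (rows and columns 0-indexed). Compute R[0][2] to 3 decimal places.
End-effector z-axis (col 2 of R) = (-0.7071,-0.7071,0.0000)
R[0][2] = -0.7071

-0.707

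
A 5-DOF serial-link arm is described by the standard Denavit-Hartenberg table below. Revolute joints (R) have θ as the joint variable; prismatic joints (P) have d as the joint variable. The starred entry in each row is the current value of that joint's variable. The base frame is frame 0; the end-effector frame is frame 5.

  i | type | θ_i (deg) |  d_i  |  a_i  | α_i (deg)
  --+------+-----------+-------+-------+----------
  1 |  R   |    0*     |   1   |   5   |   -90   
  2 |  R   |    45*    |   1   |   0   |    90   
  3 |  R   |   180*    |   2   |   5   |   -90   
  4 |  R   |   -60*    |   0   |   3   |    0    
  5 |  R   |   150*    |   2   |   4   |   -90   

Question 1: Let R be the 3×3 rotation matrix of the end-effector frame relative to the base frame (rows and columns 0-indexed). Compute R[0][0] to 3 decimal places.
End-effector x-axis (col 0 of R) = (-0.7071,-0.0000,-0.7071)
R[0][0] = -0.7071

-0.707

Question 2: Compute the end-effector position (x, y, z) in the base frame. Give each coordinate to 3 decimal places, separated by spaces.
0.827 -1.000 6.019

after link 1: o_1 = (5.0000, 0.0000, 1.0000)
after link 2: o_2 = (5.0000, 1.0000, 1.0000)
after link 3: o_3 = (2.8787, 1.0000, 5.9497)
after link 4: o_4 = (3.6551, 1.0000, 8.8475)
after link 5: o_5 = (0.8267, -1.0000, 6.0191)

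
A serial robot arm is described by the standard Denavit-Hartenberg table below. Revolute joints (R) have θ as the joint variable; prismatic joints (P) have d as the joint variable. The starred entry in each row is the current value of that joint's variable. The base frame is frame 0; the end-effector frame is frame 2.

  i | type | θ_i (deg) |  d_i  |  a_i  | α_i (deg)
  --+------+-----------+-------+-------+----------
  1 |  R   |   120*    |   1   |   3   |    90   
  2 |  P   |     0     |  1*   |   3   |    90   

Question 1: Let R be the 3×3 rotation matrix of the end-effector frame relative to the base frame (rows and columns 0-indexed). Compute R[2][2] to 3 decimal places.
-1.000

End-effector z-axis (col 2 of R) = (0.0000,0.0000,-1.0000)
R[2][2] = -1.0000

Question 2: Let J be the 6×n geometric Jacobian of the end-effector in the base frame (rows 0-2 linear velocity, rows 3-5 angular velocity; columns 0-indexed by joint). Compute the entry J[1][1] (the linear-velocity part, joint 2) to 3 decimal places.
prismatic axis z_1 = (0.8660,0.5000,0.0000)
J_v[:, 1] = z_1; J_ω[:, 1] = (0,0,0)
entry J[1][1] = 0.5000

0.500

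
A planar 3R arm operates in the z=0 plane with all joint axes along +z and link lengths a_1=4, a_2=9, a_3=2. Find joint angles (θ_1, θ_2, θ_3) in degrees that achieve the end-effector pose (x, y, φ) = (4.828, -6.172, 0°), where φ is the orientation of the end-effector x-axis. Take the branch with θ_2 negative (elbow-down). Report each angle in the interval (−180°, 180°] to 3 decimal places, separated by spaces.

44.991 -134.997 90.005

wrist centre = target − a_3·(cos φ, sin φ) = (2.8280, -6.1720)
cos θ_2 = (46.0912−4²−9²)/(2·4·9) = -0.7071; θ_2 = -134.9968° (elbow-down)
β = atan2(-6.1720,2.8280) = -65.3828°; ψ = atan2(-6.3643,-2.3636) = -110.3742°
θ_1 = β − ψ = 44.9913°
θ_3 = φ − θ_1 − θ_2 = 90.0054° (wrapped to (-180°,180°])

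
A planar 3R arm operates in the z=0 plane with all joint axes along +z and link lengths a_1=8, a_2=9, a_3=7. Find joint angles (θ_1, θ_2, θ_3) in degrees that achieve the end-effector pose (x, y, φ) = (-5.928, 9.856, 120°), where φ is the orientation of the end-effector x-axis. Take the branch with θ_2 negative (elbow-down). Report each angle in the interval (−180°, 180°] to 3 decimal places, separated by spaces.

-149.996 -150.003 60.000

wrist centre = target − a_3·(cos φ, sin φ) = (-2.4280, 3.7938)
cos θ_2 = (20.2883−8²−9²)/(2·8·9) = -0.8661; θ_2 = -150.0032° (elbow-down)
β = atan2(3.7938,-2.4280) = 122.6187°; ψ = atan2(-4.4996,0.2055) = -87.3848°
θ_1 = β − ψ = 210.0036°
θ_3 = φ − θ_1 − θ_2 = 59.9997° (wrapped to (-180°,180°])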